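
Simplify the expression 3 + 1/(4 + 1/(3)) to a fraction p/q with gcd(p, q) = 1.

a_0 = 3: 3/1
a_1 = 4: 13/4
a_2 = 3: 42/13

42/13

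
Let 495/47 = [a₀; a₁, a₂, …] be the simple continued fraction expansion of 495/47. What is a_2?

1

Repeatedly divide and take the remainder:
⌊495/47⌋ = 10, remainder 25
⌊47/25⌋ = 1, remainder 22
⌊25/22⌋ = 1, remainder 3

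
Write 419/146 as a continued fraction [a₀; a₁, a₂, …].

419 = 2·146 + 127, so a_0 = 2
146 = 1·127 + 19, so a_1 = 1
127 = 6·19 + 13, so a_2 = 6
19 = 1·13 + 6, so a_3 = 1
13 = 2·6 + 1, so a_4 = 2
6 = 6·1 + 0, so a_5 = 6

[2; 1, 6, 1, 2, 6]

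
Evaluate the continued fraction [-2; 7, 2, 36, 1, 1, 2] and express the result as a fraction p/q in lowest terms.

Work from the innermost term outward:
Start with 2.
1 + 1/(2/1) = 1 + 1/2 = 3/2
1 + 1/(3/2) = 1 + 2/3 = 5/3
36 + 1/(5/3) = 36 + 3/5 = 183/5
2 + 1/(183/5) = 2 + 5/183 = 371/183
7 + 1/(371/183) = 7 + 183/371 = 2780/371
-2 + 1/(2780/371) = -2 + 371/2780 = -5189/2780

-5189/2780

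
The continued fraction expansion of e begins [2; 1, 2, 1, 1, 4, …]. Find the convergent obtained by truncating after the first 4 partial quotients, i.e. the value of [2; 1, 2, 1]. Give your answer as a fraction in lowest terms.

11/4

a_0 = 2: 2/1
a_1 = 1: 3/1
a_2 = 2: 8/3
a_3 = 1: 11/4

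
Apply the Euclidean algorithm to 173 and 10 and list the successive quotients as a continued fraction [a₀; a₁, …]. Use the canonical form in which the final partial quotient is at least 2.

173 ÷ 10 → quotient 17, remainder 3
10 ÷ 3 → quotient 3, remainder 1
3 ÷ 1 → quotient 3, remainder 0

[17; 3, 3]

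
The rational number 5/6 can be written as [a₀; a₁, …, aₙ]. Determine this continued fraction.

[0; 1, 5]

⌊5/6⌋ = 0, remainder 5
⌊6/5⌋ = 1, remainder 1
⌊5/1⌋ = 5, remainder 0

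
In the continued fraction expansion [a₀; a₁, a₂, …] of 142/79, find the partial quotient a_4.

15

⌊142/79⌋ = 1, remainder 63
⌊79/63⌋ = 1, remainder 16
⌊63/16⌋ = 3, remainder 15
⌊16/15⌋ = 1, remainder 1
⌊15/1⌋ = 15, remainder 0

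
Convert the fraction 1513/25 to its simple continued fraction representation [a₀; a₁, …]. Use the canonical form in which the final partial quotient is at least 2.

Apply division with remainder until the remainder is 0:
1513 = 60·25 + 13, so a_0 = 60
25 = 1·13 + 12, so a_1 = 1
13 = 1·12 + 1, so a_2 = 1
12 = 12·1 + 0, so a_3 = 12

[60; 1, 1, 12]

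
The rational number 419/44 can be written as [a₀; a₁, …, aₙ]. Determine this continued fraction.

[9; 1, 1, 10, 2]

419 = 9·44 + 23, so a_0 = 9
44 = 1·23 + 21, so a_1 = 1
23 = 1·21 + 2, so a_2 = 1
21 = 10·2 + 1, so a_3 = 10
2 = 2·1 + 0, so a_4 = 2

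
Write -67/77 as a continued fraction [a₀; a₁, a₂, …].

Run the Euclidean algorithm, recording each quotient:
-67 = -1·77 + 10, so a_0 = -1
77 = 7·10 + 7, so a_1 = 7
10 = 1·7 + 3, so a_2 = 1
7 = 2·3 + 1, so a_3 = 2
3 = 3·1 + 0, so a_4 = 3

[-1; 7, 1, 2, 3]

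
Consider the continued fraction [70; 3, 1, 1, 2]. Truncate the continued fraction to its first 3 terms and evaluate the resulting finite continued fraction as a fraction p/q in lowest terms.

281/4

a_0 = 70: 70/1
a_1 = 3: 211/3
a_2 = 1: 281/4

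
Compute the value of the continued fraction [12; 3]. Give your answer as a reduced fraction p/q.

Start with 3.
12 + 1/(3/1) = 12 + 1/3 = 37/3

37/3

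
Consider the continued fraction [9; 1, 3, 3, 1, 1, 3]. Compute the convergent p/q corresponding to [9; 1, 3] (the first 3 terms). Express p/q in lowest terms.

Compute successive convergents:
a_0 = 9: 9/1
a_1 = 1: 10/1
a_2 = 3: 39/4

39/4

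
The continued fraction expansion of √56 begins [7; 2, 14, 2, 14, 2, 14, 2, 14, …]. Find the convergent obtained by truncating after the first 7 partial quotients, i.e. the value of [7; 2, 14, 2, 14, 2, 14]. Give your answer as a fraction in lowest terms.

Start with 14.
2 + 1/(14/1) = 2 + 1/14 = 29/14
14 + 1/(29/14) = 14 + 14/29 = 420/29
2 + 1/(420/29) = 2 + 29/420 = 869/420
14 + 1/(869/420) = 14 + 420/869 = 12586/869
2 + 1/(12586/869) = 2 + 869/12586 = 26041/12586
7 + 1/(26041/12586) = 7 + 12586/26041 = 194873/26041

194873/26041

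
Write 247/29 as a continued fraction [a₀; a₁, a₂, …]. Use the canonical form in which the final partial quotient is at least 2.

[8; 1, 1, 14]

247 = 8·29 + 15, so a_0 = 8
29 = 1·15 + 14, so a_1 = 1
15 = 1·14 + 1, so a_2 = 1
14 = 14·1 + 0, so a_3 = 14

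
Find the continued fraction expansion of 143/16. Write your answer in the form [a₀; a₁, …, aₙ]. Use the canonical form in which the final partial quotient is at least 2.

143 ÷ 16 → quotient 8, remainder 15
16 ÷ 15 → quotient 1, remainder 1
15 ÷ 1 → quotient 15, remainder 0

[8; 1, 15]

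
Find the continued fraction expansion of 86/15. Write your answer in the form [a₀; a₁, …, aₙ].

[5; 1, 2, 1, 3]

86 = 5·15 + 11, so a_0 = 5
15 = 1·11 + 4, so a_1 = 1
11 = 2·4 + 3, so a_2 = 2
4 = 1·3 + 1, so a_3 = 1
3 = 3·1 + 0, so a_4 = 3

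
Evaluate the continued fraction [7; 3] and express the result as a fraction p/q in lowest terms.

22/3

Start with 3.
7 + 1/(3/1) = 7 + 1/3 = 22/3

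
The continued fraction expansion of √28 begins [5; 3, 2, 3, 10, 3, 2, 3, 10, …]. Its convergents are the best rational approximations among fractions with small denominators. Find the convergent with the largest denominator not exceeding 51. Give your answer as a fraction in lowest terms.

List convergents until the denominator exceeds the bound:
a_0 = 5: 5/1  (≤ bound)
a_1 = 3: 16/3  (≤ bound)
a_2 = 2: 37/7  (≤ bound)
a_3 = 3: 127/24  (≤ bound)
a_4 = 10: 1307/247  (> 51, stop)

127/24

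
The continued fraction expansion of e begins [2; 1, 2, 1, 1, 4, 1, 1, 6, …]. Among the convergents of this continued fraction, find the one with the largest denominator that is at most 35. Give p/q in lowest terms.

a_0 = 2: 2/1  (≤ bound)
a_1 = 1: 3/1  (≤ bound)
a_2 = 2: 8/3  (≤ bound)
a_3 = 1: 11/4  (≤ bound)
a_4 = 1: 19/7  (≤ bound)
a_5 = 4: 87/32  (≤ bound)
a_6 = 1: 106/39  (> 35, stop)

87/32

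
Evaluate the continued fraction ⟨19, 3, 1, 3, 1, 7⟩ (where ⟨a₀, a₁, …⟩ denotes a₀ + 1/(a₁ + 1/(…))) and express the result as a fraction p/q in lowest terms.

2851/148

a_0 = 19: 19/1
a_1 = 3: 58/3
a_2 = 1: 77/4
a_3 = 3: 289/15
a_4 = 1: 366/19
a_5 = 7: 2851/148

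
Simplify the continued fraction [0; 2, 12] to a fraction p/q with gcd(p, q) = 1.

12/25

Starting at the tail and folding back:
Start with 12.
2 + 1/(12/1) = 2 + 1/12 = 25/12
0 + 1/(25/12) = 0 + 12/25 = 12/25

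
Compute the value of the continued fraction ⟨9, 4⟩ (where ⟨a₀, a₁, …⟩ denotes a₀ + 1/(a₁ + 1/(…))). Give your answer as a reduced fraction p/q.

37/4

Collapse the nested fraction from the inside out:
Start with 4.
9 + 1/(4/1) = 9 + 1/4 = 37/4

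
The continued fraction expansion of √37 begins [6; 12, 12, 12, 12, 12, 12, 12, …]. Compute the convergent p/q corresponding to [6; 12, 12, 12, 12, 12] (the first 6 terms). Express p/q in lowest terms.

Use the convergent recurrence hₖ = aₖ·hₖ₋₁ + hₖ₋₂ (and likewise for the denominators kₖ):
a_0 = 6: 6/1
a_1 = 12: 73/12
a_2 = 12: 882/145
a_3 = 12: 10657/1752
a_4 = 12: 128766/21169
a_5 = 12: 1555849/255780

1555849/255780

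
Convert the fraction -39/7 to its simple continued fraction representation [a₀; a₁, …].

[-6; 2, 3]

-39 = -6·7 + 3, so a_0 = -6
7 = 2·3 + 1, so a_1 = 2
3 = 3·1 + 0, so a_2 = 3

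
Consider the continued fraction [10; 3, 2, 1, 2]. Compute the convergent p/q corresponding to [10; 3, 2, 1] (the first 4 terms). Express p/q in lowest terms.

Starting at the tail and folding back:
Start with 1.
2 + 1/(1/1) = 2 + 1/1 = 3/1
3 + 1/(3/1) = 3 + 1/3 = 10/3
10 + 1/(10/3) = 10 + 3/10 = 103/10

103/10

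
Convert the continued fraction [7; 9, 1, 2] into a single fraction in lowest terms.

206/29

Compute successive convergents:
a_0 = 7: 7/1
a_1 = 9: 64/9
a_2 = 1: 71/10
a_3 = 2: 206/29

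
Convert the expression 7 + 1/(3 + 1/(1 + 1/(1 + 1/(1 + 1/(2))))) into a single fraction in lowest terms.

211/29

Collapse the nested fraction from the inside out:
Start with 2.
1 + 1/(2/1) = 1 + 1/2 = 3/2
1 + 1/(3/2) = 1 + 2/3 = 5/3
1 + 1/(5/3) = 1 + 3/5 = 8/5
3 + 1/(8/5) = 3 + 5/8 = 29/8
7 + 1/(29/8) = 7 + 8/29 = 211/29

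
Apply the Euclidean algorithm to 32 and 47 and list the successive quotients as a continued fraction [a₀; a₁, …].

Run the Euclidean algorithm, recording each quotient:
⌊32/47⌋ = 0, remainder 32
⌊47/32⌋ = 1, remainder 15
⌊32/15⌋ = 2, remainder 2
⌊15/2⌋ = 7, remainder 1
⌊2/1⌋ = 2, remainder 0

[0; 1, 2, 7, 2]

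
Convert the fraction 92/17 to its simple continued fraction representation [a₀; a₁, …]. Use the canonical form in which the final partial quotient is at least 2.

[5; 2, 2, 3]

92 = 5·17 + 7, so a_0 = 5
17 = 2·7 + 3, so a_1 = 2
7 = 2·3 + 1, so a_2 = 2
3 = 3·1 + 0, so a_3 = 3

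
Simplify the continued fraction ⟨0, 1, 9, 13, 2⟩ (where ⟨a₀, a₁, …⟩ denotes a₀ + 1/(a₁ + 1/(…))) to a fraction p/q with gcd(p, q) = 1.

a_0 = 0: 0/1
a_1 = 1: 1/1
a_2 = 9: 9/10
a_3 = 13: 118/131
a_4 = 2: 245/272

245/272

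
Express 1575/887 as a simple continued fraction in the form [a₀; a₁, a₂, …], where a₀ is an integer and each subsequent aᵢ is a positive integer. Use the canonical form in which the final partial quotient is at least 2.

1575 = 1·887 + 688, so a_0 = 1
887 = 1·688 + 199, so a_1 = 1
688 = 3·199 + 91, so a_2 = 3
199 = 2·91 + 17, so a_3 = 2
91 = 5·17 + 6, so a_4 = 5
17 = 2·6 + 5, so a_5 = 2
6 = 1·5 + 1, so a_6 = 1
5 = 5·1 + 0, so a_7 = 5

[1; 1, 3, 2, 5, 2, 1, 5]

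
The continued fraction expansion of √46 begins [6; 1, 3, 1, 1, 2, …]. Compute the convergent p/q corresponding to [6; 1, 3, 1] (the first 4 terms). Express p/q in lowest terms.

Starting at the tail and folding back:
Start with 1.
3 + 1/(1/1) = 3 + 1/1 = 4/1
1 + 1/(4/1) = 1 + 1/4 = 5/4
6 + 1/(5/4) = 6 + 4/5 = 34/5

34/5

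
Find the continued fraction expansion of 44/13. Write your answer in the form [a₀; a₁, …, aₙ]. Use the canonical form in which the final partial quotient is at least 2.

⌊44/13⌋ = 3, remainder 5
⌊13/5⌋ = 2, remainder 3
⌊5/3⌋ = 1, remainder 2
⌊3/2⌋ = 1, remainder 1
⌊2/1⌋ = 2, remainder 0

[3; 2, 1, 1, 2]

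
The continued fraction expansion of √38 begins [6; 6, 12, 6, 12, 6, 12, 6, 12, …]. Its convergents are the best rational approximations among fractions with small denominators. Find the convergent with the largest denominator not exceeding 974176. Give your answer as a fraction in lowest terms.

List convergents until the denominator exceeds the bound:
a_0 = 6: 6/1  (≤ bound)
a_1 = 6: 37/6  (≤ bound)
a_2 = 12: 450/73  (≤ bound)
a_3 = 6: 2737/444  (≤ bound)
a_4 = 12: 33294/5401  (≤ bound)
a_5 = 6: 202501/32850  (≤ bound)
a_6 = 12: 2463306/399601  (≤ bound)
a_7 = 6: 14982337/2430456  (> 974176, stop)

2463306/399601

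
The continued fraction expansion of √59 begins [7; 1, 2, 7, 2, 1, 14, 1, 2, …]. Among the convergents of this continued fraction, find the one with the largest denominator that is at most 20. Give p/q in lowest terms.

List convergents until the denominator exceeds the bound:
a_0 = 7: 7/1  (≤ bound)
a_1 = 1: 8/1  (≤ bound)
a_2 = 2: 23/3  (≤ bound)
a_3 = 7: 169/22  (> 20, stop)

23/3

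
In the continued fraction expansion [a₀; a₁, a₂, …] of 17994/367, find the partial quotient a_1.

17994 ÷ 367 → quotient 49, remainder 11
367 ÷ 11 → quotient 33, remainder 4

33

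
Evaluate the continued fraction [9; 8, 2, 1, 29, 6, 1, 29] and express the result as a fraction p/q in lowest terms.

Collapse the nested fraction from the inside out:
Start with 29.
1 + 1/(29/1) = 1 + 1/29 = 30/29
6 + 1/(30/29) = 6 + 29/30 = 209/30
29 + 1/(209/30) = 29 + 30/209 = 6091/209
1 + 1/(6091/209) = 1 + 209/6091 = 6300/6091
2 + 1/(6300/6091) = 2 + 6091/6300 = 18691/6300
8 + 1/(18691/6300) = 8 + 6300/18691 = 155828/18691
9 + 1/(155828/18691) = 9 + 18691/155828 = 1421143/155828

1421143/155828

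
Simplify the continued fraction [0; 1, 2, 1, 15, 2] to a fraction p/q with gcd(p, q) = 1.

97/130

Starting at the tail and folding back:
Start with 2.
15 + 1/(2/1) = 15 + 1/2 = 31/2
1 + 1/(31/2) = 1 + 2/31 = 33/31
2 + 1/(33/31) = 2 + 31/33 = 97/33
1 + 1/(97/33) = 1 + 33/97 = 130/97
0 + 1/(130/97) = 0 + 97/130 = 97/130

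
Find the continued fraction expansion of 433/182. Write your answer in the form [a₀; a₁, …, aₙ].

⌊433/182⌋ = 2, remainder 69
⌊182/69⌋ = 2, remainder 44
⌊69/44⌋ = 1, remainder 25
⌊44/25⌋ = 1, remainder 19
⌊25/19⌋ = 1, remainder 6
⌊19/6⌋ = 3, remainder 1
⌊6/1⌋ = 6, remainder 0

[2; 2, 1, 1, 1, 3, 6]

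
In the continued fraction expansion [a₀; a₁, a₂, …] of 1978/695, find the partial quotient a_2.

5

Apply division with remainder until the remainder is 0:
1978 = 2·695 + 588, so a_0 = 2
695 = 1·588 + 107, so a_1 = 1
588 = 5·107 + 53, so a_2 = 5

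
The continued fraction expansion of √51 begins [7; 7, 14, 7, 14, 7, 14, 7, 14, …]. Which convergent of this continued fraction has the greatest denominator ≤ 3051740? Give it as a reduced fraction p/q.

7068593/989801

a_0 = 7: 7/1  (≤ bound)
a_1 = 7: 50/7  (≤ bound)
a_2 = 14: 707/99  (≤ bound)
a_3 = 7: 4999/700  (≤ bound)
a_4 = 14: 70693/9899  (≤ bound)
a_5 = 7: 499850/69993  (≤ bound)
a_6 = 14: 7068593/989801  (≤ bound)
a_7 = 7: 49980001/6998600  (> 3051740, stop)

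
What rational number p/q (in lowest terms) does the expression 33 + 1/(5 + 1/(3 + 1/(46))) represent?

24592/741

a_0 = 33: 33/1
a_1 = 5: 166/5
a_2 = 3: 531/16
a_3 = 46: 24592/741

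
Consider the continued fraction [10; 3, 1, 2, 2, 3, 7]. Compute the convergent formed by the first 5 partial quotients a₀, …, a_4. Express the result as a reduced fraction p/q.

267/26

Starting at the tail and folding back:
Start with 2.
2 + 1/(2/1) = 2 + 1/2 = 5/2
1 + 1/(5/2) = 1 + 2/5 = 7/5
3 + 1/(7/5) = 3 + 5/7 = 26/7
10 + 1/(26/7) = 10 + 7/26 = 267/26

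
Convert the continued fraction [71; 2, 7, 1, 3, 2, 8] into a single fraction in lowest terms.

89909/1258

Start with 8.
2 + 1/(8/1) = 2 + 1/8 = 17/8
3 + 1/(17/8) = 3 + 8/17 = 59/17
1 + 1/(59/17) = 1 + 17/59 = 76/59
7 + 1/(76/59) = 7 + 59/76 = 591/76
2 + 1/(591/76) = 2 + 76/591 = 1258/591
71 + 1/(1258/591) = 71 + 591/1258 = 89909/1258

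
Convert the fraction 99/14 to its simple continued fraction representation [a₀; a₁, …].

[7; 14]

99 = 7·14 + 1, so a_0 = 7
14 = 14·1 + 0, so a_1 = 14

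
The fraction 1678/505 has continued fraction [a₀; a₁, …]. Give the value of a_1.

1678 = 3·505 + 163, so a_0 = 3
505 = 3·163 + 16, so a_1 = 3

3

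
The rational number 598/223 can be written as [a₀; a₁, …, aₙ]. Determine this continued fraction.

[2; 1, 2, 7, 10]

Run the Euclidean algorithm, recording each quotient:
598 ÷ 223 → quotient 2, remainder 152
223 ÷ 152 → quotient 1, remainder 71
152 ÷ 71 → quotient 2, remainder 10
71 ÷ 10 → quotient 7, remainder 1
10 ÷ 1 → quotient 10, remainder 0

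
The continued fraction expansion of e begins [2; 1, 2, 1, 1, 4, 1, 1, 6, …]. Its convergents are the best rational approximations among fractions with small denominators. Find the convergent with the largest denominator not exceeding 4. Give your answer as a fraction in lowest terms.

11/4

List convergents until the denominator exceeds the bound:
a_0 = 2: 2/1  (≤ bound)
a_1 = 1: 3/1  (≤ bound)
a_2 = 2: 8/3  (≤ bound)
a_3 = 1: 11/4  (≤ bound)
a_4 = 1: 19/7  (> 4, stop)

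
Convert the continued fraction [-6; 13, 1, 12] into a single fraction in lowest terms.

Starting at the tail and folding back:
Start with 12.
1 + 1/(12/1) = 1 + 1/12 = 13/12
13 + 1/(13/12) = 13 + 12/13 = 181/13
-6 + 1/(181/13) = -6 + 13/181 = -1073/181

-1073/181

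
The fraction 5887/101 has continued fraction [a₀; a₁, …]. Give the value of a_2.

2

Repeatedly divide and take the remainder:
5887 ÷ 101 → quotient 58, remainder 29
101 ÷ 29 → quotient 3, remainder 14
29 ÷ 14 → quotient 2, remainder 1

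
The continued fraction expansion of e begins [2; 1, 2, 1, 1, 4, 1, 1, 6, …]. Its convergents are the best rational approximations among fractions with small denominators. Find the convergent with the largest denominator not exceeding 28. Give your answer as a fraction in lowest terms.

19/7

List convergents until the denominator exceeds the bound:
a_0 = 2: 2/1  (≤ bound)
a_1 = 1: 3/1  (≤ bound)
a_2 = 2: 8/3  (≤ bound)
a_3 = 1: 11/4  (≤ bound)
a_4 = 1: 19/7  (≤ bound)
a_5 = 4: 87/32  (> 28, stop)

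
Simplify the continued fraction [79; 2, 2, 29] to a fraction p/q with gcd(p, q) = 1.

Start with 29.
2 + 1/(29/1) = 2 + 1/29 = 59/29
2 + 1/(59/29) = 2 + 29/59 = 147/59
79 + 1/(147/59) = 79 + 59/147 = 11672/147

11672/147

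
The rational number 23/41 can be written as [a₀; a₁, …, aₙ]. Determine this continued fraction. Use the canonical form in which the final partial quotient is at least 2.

23 ÷ 41 → quotient 0, remainder 23
41 ÷ 23 → quotient 1, remainder 18
23 ÷ 18 → quotient 1, remainder 5
18 ÷ 5 → quotient 3, remainder 3
5 ÷ 3 → quotient 1, remainder 2
3 ÷ 2 → quotient 1, remainder 1
2 ÷ 1 → quotient 2, remainder 0

[0; 1, 1, 3, 1, 1, 2]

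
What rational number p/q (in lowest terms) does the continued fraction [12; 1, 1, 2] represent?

Work from the innermost term outward:
Start with 2.
1 + 1/(2/1) = 1 + 1/2 = 3/2
1 + 1/(3/2) = 1 + 2/3 = 5/3
12 + 1/(5/3) = 12 + 3/5 = 63/5

63/5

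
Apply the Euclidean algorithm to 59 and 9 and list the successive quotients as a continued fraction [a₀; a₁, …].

[6; 1, 1, 4]

Apply division with remainder until the remainder is 0:
⌊59/9⌋ = 6, remainder 5
⌊9/5⌋ = 1, remainder 4
⌊5/4⌋ = 1, remainder 1
⌊4/1⌋ = 4, remainder 0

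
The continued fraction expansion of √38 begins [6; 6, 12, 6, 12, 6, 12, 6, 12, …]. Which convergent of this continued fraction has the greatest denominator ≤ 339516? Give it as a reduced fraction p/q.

202501/32850

a_0 = 6: 6/1  (≤ bound)
a_1 = 6: 37/6  (≤ bound)
a_2 = 12: 450/73  (≤ bound)
a_3 = 6: 2737/444  (≤ bound)
a_4 = 12: 33294/5401  (≤ bound)
a_5 = 6: 202501/32850  (≤ bound)
a_6 = 12: 2463306/399601  (> 339516, stop)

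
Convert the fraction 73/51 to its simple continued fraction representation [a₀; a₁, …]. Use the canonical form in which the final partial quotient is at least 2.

73 = 1·51 + 22, so a_0 = 1
51 = 2·22 + 7, so a_1 = 2
22 = 3·7 + 1, so a_2 = 3
7 = 7·1 + 0, so a_3 = 7

[1; 2, 3, 7]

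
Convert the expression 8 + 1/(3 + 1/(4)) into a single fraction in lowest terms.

108/13

a_0 = 8: 8/1
a_1 = 3: 25/3
a_2 = 4: 108/13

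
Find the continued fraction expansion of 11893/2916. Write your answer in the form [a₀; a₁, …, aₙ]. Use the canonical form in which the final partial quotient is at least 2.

11893 = 4·2916 + 229, so a_0 = 4
2916 = 12·229 + 168, so a_1 = 12
229 = 1·168 + 61, so a_2 = 1
168 = 2·61 + 46, so a_3 = 2
61 = 1·46 + 15, so a_4 = 1
46 = 3·15 + 1, so a_5 = 3
15 = 15·1 + 0, so a_6 = 15

[4; 12, 1, 2, 1, 3, 15]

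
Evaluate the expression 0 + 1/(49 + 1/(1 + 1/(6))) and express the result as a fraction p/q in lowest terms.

a_0 = 0: 0/1
a_1 = 49: 1/49
a_2 = 1: 1/50
a_3 = 6: 7/349

7/349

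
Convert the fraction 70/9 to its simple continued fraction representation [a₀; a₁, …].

[7; 1, 3, 2]

70 = 7·9 + 7, so a_0 = 7
9 = 1·7 + 2, so a_1 = 1
7 = 3·2 + 1, so a_2 = 3
2 = 2·1 + 0, so a_3 = 2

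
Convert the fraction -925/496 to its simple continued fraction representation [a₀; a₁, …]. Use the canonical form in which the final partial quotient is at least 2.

Run the Euclidean algorithm, recording each quotient:
⌊-925/496⌋ = -2, remainder 67
⌊496/67⌋ = 7, remainder 27
⌊67/27⌋ = 2, remainder 13
⌊27/13⌋ = 2, remainder 1
⌊13/1⌋ = 13, remainder 0

[-2; 7, 2, 2, 13]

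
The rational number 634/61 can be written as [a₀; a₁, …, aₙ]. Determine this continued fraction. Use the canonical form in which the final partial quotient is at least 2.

[10; 2, 1, 1, 5, 2]

634 ÷ 61 → quotient 10, remainder 24
61 ÷ 24 → quotient 2, remainder 13
24 ÷ 13 → quotient 1, remainder 11
13 ÷ 11 → quotient 1, remainder 2
11 ÷ 2 → quotient 5, remainder 1
2 ÷ 1 → quotient 2, remainder 0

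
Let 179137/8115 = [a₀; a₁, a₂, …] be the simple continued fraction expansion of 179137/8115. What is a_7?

7

Run the Euclidean algorithm, recording each quotient:
179137 = 22·8115 + 607, so a_0 = 22
8115 = 13·607 + 224, so a_1 = 13
607 = 2·224 + 159, so a_2 = 2
224 = 1·159 + 65, so a_3 = 1
159 = 2·65 + 29, so a_4 = 2
65 = 2·29 + 7, so a_5 = 2
29 = 4·7 + 1, so a_6 = 4
7 = 7·1 + 0, so a_7 = 7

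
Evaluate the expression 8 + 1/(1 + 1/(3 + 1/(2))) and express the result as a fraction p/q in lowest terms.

79/9

a_0 = 8: 8/1
a_1 = 1: 9/1
a_2 = 3: 35/4
a_3 = 2: 79/9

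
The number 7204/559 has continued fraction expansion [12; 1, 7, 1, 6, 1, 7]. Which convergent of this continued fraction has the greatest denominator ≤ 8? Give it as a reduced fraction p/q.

103/8

a_0 = 12: 12/1  (≤ bound)
a_1 = 1: 13/1  (≤ bound)
a_2 = 7: 103/8  (≤ bound)
a_3 = 1: 116/9  (> 8, stop)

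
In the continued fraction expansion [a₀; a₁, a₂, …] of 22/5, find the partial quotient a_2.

2

Run the Euclidean algorithm, recording each quotient:
22 ÷ 5 → quotient 4, remainder 2
5 ÷ 2 → quotient 2, remainder 1
2 ÷ 1 → quotient 2, remainder 0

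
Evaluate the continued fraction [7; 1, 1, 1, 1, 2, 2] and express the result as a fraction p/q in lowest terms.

a_0 = 7: 7/1
a_1 = 1: 8/1
a_2 = 1: 15/2
a_3 = 1: 23/3
a_4 = 1: 38/5
a_5 = 2: 99/13
a_6 = 2: 236/31

236/31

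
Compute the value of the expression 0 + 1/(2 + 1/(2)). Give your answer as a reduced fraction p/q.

2/5

Start with 2.
2 + 1/(2/1) = 2 + 1/2 = 5/2
0 + 1/(5/2) = 0 + 2/5 = 2/5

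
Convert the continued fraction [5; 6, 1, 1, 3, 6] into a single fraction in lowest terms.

1489/289

a_0 = 5: 5/1
a_1 = 6: 31/6
a_2 = 1: 36/7
a_3 = 1: 67/13
a_4 = 3: 237/46
a_5 = 6: 1489/289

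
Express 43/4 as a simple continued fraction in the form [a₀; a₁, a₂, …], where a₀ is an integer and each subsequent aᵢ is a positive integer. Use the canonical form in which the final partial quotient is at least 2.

⌊43/4⌋ = 10, remainder 3
⌊4/3⌋ = 1, remainder 1
⌊3/1⌋ = 3, remainder 0

[10; 1, 3]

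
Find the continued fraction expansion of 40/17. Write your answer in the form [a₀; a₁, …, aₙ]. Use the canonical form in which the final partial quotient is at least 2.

⌊40/17⌋ = 2, remainder 6
⌊17/6⌋ = 2, remainder 5
⌊6/5⌋ = 1, remainder 1
⌊5/1⌋ = 5, remainder 0

[2; 2, 1, 5]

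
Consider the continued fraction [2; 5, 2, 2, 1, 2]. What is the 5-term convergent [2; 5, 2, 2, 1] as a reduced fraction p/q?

83/38

Use the convergent recurrence hₖ = aₖ·hₖ₋₁ + hₖ₋₂ (and likewise for the denominators kₖ):
a_0 = 2: 2/1
a_1 = 5: 11/5
a_2 = 2: 24/11
a_3 = 2: 59/27
a_4 = 1: 83/38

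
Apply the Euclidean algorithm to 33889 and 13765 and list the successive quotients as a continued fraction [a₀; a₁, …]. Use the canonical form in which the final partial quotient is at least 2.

33889 = 2·13765 + 6359, so a_0 = 2
13765 = 2·6359 + 1047, so a_1 = 2
6359 = 6·1047 + 77, so a_2 = 6
1047 = 13·77 + 46, so a_3 = 13
77 = 1·46 + 31, so a_4 = 1
46 = 1·31 + 15, so a_5 = 1
31 = 2·15 + 1, so a_6 = 2
15 = 15·1 + 0, so a_7 = 15

[2; 2, 6, 13, 1, 1, 2, 15]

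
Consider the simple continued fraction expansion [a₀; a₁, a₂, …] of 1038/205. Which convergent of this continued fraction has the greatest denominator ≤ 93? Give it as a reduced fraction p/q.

319/63

a_0 = 5: 5/1  (≤ bound)
a_1 = 15: 76/15  (≤ bound)
a_2 = 1: 81/16  (≤ bound)
a_3 = 3: 319/63  (≤ bound)
a_4 = 3: 1038/205  (> 93, stop)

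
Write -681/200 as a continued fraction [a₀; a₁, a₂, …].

Run the Euclidean algorithm, recording each quotient:
-681 ÷ 200 → quotient -4, remainder 119
200 ÷ 119 → quotient 1, remainder 81
119 ÷ 81 → quotient 1, remainder 38
81 ÷ 38 → quotient 2, remainder 5
38 ÷ 5 → quotient 7, remainder 3
5 ÷ 3 → quotient 1, remainder 2
3 ÷ 2 → quotient 1, remainder 1
2 ÷ 1 → quotient 2, remainder 0

[-4; 1, 1, 2, 7, 1, 1, 2]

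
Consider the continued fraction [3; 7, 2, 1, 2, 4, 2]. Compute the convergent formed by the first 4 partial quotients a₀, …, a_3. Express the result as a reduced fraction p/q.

69/22

Build up convergents one term at a time:
a_0 = 3: 3/1
a_1 = 7: 22/7
a_2 = 2: 47/15
a_3 = 1: 69/22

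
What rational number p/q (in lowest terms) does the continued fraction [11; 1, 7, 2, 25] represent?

Use the convergent recurrence hₖ = aₖ·hₖ₋₁ + hₖ₋₂ (and likewise for the denominators kₖ):
a_0 = 11: 11/1
a_1 = 1: 12/1
a_2 = 7: 95/8
a_3 = 2: 202/17
a_4 = 25: 5145/433

5145/433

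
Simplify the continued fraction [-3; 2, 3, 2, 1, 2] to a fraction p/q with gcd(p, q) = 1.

-159/62

Start with 2.
1 + 1/(2/1) = 1 + 1/2 = 3/2
2 + 1/(3/2) = 2 + 2/3 = 8/3
3 + 1/(8/3) = 3 + 3/8 = 27/8
2 + 1/(27/8) = 2 + 8/27 = 62/27
-3 + 1/(62/27) = -3 + 27/62 = -159/62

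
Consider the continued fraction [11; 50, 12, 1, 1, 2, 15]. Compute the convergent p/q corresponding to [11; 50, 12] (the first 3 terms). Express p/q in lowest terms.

6623/601

Start with 12.
50 + 1/(12/1) = 50 + 1/12 = 601/12
11 + 1/(601/12) = 11 + 12/601 = 6623/601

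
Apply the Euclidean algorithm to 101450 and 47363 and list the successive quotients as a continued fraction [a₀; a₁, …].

[2; 7, 22, 1, 3, 1, 5, 10]

101450 ÷ 47363 → quotient 2, remainder 6724
47363 ÷ 6724 → quotient 7, remainder 295
6724 ÷ 295 → quotient 22, remainder 234
295 ÷ 234 → quotient 1, remainder 61
234 ÷ 61 → quotient 3, remainder 51
61 ÷ 51 → quotient 1, remainder 10
51 ÷ 10 → quotient 5, remainder 1
10 ÷ 1 → quotient 10, remainder 0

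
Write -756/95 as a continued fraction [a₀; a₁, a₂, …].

[-8; 23, 1, 3]

Apply division with remainder until the remainder is 0:
-756 = -8·95 + 4, so a_0 = -8
95 = 23·4 + 3, so a_1 = 23
4 = 1·3 + 1, so a_2 = 1
3 = 3·1 + 0, so a_3 = 3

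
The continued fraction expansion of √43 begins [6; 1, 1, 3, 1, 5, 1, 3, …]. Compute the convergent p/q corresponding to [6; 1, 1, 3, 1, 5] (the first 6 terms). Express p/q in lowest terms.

341/52

Use the convergent recurrence hₖ = aₖ·hₖ₋₁ + hₖ₋₂ (and likewise for the denominators kₖ):
a_0 = 6: 6/1
a_1 = 1: 7/1
a_2 = 1: 13/2
a_3 = 3: 46/7
a_4 = 1: 59/9
a_5 = 5: 341/52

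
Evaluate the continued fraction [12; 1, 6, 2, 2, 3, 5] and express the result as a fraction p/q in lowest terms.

Starting at the tail and folding back:
Start with 5.
3 + 1/(5/1) = 3 + 1/5 = 16/5
2 + 1/(16/5) = 2 + 5/16 = 37/16
2 + 1/(37/16) = 2 + 16/37 = 90/37
6 + 1/(90/37) = 6 + 37/90 = 577/90
1 + 1/(577/90) = 1 + 90/577 = 667/577
12 + 1/(667/577) = 12 + 577/667 = 8581/667

8581/667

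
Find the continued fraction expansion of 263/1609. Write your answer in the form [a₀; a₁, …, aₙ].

[0; 6, 8, 2, 15]

263 ÷ 1609 → quotient 0, remainder 263
1609 ÷ 263 → quotient 6, remainder 31
263 ÷ 31 → quotient 8, remainder 15
31 ÷ 15 → quotient 2, remainder 1
15 ÷ 1 → quotient 15, remainder 0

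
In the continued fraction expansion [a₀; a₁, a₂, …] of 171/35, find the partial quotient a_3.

171 = 4·35 + 31, so a_0 = 4
35 = 1·31 + 4, so a_1 = 1
31 = 7·4 + 3, so a_2 = 7
4 = 1·3 + 1, so a_3 = 1

1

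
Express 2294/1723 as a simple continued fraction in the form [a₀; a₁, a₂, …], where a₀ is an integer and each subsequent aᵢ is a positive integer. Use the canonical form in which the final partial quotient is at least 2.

2294 ÷ 1723 → quotient 1, remainder 571
1723 ÷ 571 → quotient 3, remainder 10
571 ÷ 10 → quotient 57, remainder 1
10 ÷ 1 → quotient 10, remainder 0

[1; 3, 57, 10]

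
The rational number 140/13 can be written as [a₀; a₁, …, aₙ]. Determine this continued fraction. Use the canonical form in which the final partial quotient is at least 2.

Apply division with remainder until the remainder is 0:
140 ÷ 13 → quotient 10, remainder 10
13 ÷ 10 → quotient 1, remainder 3
10 ÷ 3 → quotient 3, remainder 1
3 ÷ 1 → quotient 3, remainder 0

[10; 1, 3, 3]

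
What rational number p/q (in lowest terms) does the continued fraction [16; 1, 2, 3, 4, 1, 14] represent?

Compute successive convergents:
a_0 = 16: 16/1
a_1 = 1: 17/1
a_2 = 2: 50/3
a_3 = 3: 167/10
a_4 = 4: 718/43
a_5 = 1: 885/53
a_6 = 14: 13108/785

13108/785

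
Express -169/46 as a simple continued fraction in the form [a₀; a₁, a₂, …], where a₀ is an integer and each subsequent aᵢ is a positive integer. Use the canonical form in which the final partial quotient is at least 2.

[-4; 3, 15]

⌊-169/46⌋ = -4, remainder 15
⌊46/15⌋ = 3, remainder 1
⌊15/1⌋ = 15, remainder 0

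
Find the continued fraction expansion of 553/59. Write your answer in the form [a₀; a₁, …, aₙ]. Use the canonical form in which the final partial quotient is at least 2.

[9; 2, 1, 2, 7]

553 = 9·59 + 22, so a_0 = 9
59 = 2·22 + 15, so a_1 = 2
22 = 1·15 + 7, so a_2 = 1
15 = 2·7 + 1, so a_3 = 2
7 = 7·1 + 0, so a_4 = 7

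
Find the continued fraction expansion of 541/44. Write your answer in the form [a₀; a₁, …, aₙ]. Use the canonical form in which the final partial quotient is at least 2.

[12; 3, 2, 1, 1, 2]

Repeatedly divide and take the remainder:
541 ÷ 44 → quotient 12, remainder 13
44 ÷ 13 → quotient 3, remainder 5
13 ÷ 5 → quotient 2, remainder 3
5 ÷ 3 → quotient 1, remainder 2
3 ÷ 2 → quotient 1, remainder 1
2 ÷ 1 → quotient 2, remainder 0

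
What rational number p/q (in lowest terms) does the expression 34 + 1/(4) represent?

137/4

Work from the innermost term outward:
Start with 4.
34 + 1/(4/1) = 34 + 1/4 = 137/4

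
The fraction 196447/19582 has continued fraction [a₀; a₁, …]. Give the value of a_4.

⌊196447/19582⌋ = 10, remainder 627
⌊19582/627⌋ = 31, remainder 145
⌊627/145⌋ = 4, remainder 47
⌊145/47⌋ = 3, remainder 4
⌊47/4⌋ = 11, remainder 3

11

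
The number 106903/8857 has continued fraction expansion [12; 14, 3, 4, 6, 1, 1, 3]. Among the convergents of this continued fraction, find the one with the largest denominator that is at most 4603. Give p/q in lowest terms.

30223/2504

a_0 = 12: 12/1  (≤ bound)
a_1 = 14: 169/14  (≤ bound)
a_2 = 3: 519/43  (≤ bound)
a_3 = 4: 2245/186  (≤ bound)
a_4 = 6: 13989/1159  (≤ bound)
a_5 = 1: 16234/1345  (≤ bound)
a_6 = 1: 30223/2504  (≤ bound)
a_7 = 3: 106903/8857  (> 4603, stop)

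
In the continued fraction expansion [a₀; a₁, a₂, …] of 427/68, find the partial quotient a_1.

3

Run the Euclidean algorithm, recording each quotient:
⌊427/68⌋ = 6, remainder 19
⌊68/19⌋ = 3, remainder 11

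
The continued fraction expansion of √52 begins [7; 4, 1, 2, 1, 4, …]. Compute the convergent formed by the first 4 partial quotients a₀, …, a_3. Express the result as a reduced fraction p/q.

a_0 = 7: 7/1
a_1 = 4: 29/4
a_2 = 1: 36/5
a_3 = 2: 101/14

101/14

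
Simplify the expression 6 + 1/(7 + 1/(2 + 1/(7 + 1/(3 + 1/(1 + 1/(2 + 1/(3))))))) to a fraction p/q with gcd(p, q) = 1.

Use the convergent recurrence hₖ = aₖ·hₖ₋₁ + hₖ₋₂ (and likewise for the denominators kₖ):
a_0 = 6: 6/1
a_1 = 7: 43/7
a_2 = 2: 92/15
a_3 = 7: 687/112
a_4 = 3: 2153/351
a_5 = 1: 2840/463
a_6 = 2: 7833/1277
a_7 = 3: 26339/4294

26339/4294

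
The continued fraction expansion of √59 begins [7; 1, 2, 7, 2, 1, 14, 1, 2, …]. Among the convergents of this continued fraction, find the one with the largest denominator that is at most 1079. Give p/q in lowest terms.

a_0 = 7: 7/1  (≤ bound)
a_1 = 1: 8/1  (≤ bound)
a_2 = 2: 23/3  (≤ bound)
a_3 = 7: 169/22  (≤ bound)
a_4 = 2: 361/47  (≤ bound)
a_5 = 1: 530/69  (≤ bound)
a_6 = 14: 7781/1013  (≤ bound)
a_7 = 1: 8311/1082  (> 1079, stop)

7781/1013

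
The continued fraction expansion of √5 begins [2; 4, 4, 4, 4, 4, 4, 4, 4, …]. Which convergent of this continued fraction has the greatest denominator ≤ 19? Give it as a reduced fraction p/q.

List convergents until the denominator exceeds the bound:
a_0 = 2: 2/1  (≤ bound)
a_1 = 4: 9/4  (≤ bound)
a_2 = 4: 38/17  (≤ bound)
a_3 = 4: 161/72  (> 19, stop)

38/17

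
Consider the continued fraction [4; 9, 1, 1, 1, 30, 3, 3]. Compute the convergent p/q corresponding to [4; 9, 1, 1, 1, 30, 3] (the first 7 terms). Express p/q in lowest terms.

Start with 3.
30 + 1/(3/1) = 30 + 1/3 = 91/3
1 + 1/(91/3) = 1 + 3/91 = 94/91
1 + 1/(94/91) = 1 + 91/94 = 185/94
1 + 1/(185/94) = 1 + 94/185 = 279/185
9 + 1/(279/185) = 9 + 185/279 = 2696/279
4 + 1/(2696/279) = 4 + 279/2696 = 11063/2696

11063/2696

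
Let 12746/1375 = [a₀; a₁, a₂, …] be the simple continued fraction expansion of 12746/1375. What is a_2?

1

12746 ÷ 1375 → quotient 9, remainder 371
1375 ÷ 371 → quotient 3, remainder 262
371 ÷ 262 → quotient 1, remainder 109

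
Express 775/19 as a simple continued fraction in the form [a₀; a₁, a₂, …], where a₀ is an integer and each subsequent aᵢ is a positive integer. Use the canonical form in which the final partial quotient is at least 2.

775 = 40·19 + 15, so a_0 = 40
19 = 1·15 + 4, so a_1 = 1
15 = 3·4 + 3, so a_2 = 3
4 = 1·3 + 1, so a_3 = 1
3 = 3·1 + 0, so a_4 = 3

[40; 1, 3, 1, 3]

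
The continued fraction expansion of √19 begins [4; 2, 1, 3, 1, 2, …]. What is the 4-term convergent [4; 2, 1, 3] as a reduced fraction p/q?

48/11

Collapse the nested fraction from the inside out:
Start with 3.
1 + 1/(3/1) = 1 + 1/3 = 4/3
2 + 1/(4/3) = 2 + 3/4 = 11/4
4 + 1/(11/4) = 4 + 4/11 = 48/11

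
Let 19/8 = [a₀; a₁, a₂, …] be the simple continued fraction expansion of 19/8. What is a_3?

2

⌊19/8⌋ = 2, remainder 3
⌊8/3⌋ = 2, remainder 2
⌊3/2⌋ = 1, remainder 1
⌊2/1⌋ = 2, remainder 0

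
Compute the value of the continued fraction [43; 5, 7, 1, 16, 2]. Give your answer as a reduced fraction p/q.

Build up convergents one term at a time:
a_0 = 43: 43/1
a_1 = 5: 216/5
a_2 = 7: 1555/36
a_3 = 1: 1771/41
a_4 = 16: 29891/692
a_5 = 2: 61553/1425

61553/1425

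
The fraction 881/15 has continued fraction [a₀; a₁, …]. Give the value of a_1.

881 ÷ 15 → quotient 58, remainder 11
15 ÷ 11 → quotient 1, remainder 4

1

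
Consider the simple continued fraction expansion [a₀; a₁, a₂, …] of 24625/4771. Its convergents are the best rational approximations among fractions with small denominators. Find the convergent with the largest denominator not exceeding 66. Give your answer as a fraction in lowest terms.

160/31

a_0 = 5: 5/1  (≤ bound)
a_1 = 6: 31/6  (≤ bound)
a_2 = 5: 160/31  (≤ bound)
a_3 = 10: 1631/316  (> 66, stop)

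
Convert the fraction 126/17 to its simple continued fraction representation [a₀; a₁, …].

Apply division with remainder until the remainder is 0:
126 ÷ 17 → quotient 7, remainder 7
17 ÷ 7 → quotient 2, remainder 3
7 ÷ 3 → quotient 2, remainder 1
3 ÷ 1 → quotient 3, remainder 0

[7; 2, 2, 3]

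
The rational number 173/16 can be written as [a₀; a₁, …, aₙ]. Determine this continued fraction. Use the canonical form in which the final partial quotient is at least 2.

[10; 1, 4, 3]

173 ÷ 16 → quotient 10, remainder 13
16 ÷ 13 → quotient 1, remainder 3
13 ÷ 3 → quotient 4, remainder 1
3 ÷ 1 → quotient 3, remainder 0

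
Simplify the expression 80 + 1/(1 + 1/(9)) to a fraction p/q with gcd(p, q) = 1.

Compute successive convergents:
a_0 = 80: 80/1
a_1 = 1: 81/1
a_2 = 9: 809/10

809/10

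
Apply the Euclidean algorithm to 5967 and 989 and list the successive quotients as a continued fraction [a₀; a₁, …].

5967 ÷ 989 → quotient 6, remainder 33
989 ÷ 33 → quotient 29, remainder 32
33 ÷ 32 → quotient 1, remainder 1
32 ÷ 1 → quotient 32, remainder 0

[6; 29, 1, 32]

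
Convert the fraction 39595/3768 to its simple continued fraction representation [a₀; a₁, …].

39595 ÷ 3768 → quotient 10, remainder 1915
3768 ÷ 1915 → quotient 1, remainder 1853
1915 ÷ 1853 → quotient 1, remainder 62
1853 ÷ 62 → quotient 29, remainder 55
62 ÷ 55 → quotient 1, remainder 7
55 ÷ 7 → quotient 7, remainder 6
7 ÷ 6 → quotient 1, remainder 1
6 ÷ 1 → quotient 6, remainder 0

[10; 1, 1, 29, 1, 7, 1, 6]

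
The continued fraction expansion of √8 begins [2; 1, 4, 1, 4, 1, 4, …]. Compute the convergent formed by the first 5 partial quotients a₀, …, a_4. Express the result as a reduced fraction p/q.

82/29

Start with 4.
1 + 1/(4/1) = 1 + 1/4 = 5/4
4 + 1/(5/4) = 4 + 4/5 = 24/5
1 + 1/(24/5) = 1 + 5/24 = 29/24
2 + 1/(29/24) = 2 + 24/29 = 82/29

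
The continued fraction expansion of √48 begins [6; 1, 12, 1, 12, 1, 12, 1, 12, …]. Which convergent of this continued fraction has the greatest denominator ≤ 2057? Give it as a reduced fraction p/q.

1351/195

a_0 = 6: 6/1  (≤ bound)
a_1 = 1: 7/1  (≤ bound)
a_2 = 12: 90/13  (≤ bound)
a_3 = 1: 97/14  (≤ bound)
a_4 = 12: 1254/181  (≤ bound)
a_5 = 1: 1351/195  (≤ bound)
a_6 = 12: 17466/2521  (> 2057, stop)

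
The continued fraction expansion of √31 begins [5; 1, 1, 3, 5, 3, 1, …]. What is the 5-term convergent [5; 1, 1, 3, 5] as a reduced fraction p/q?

a_0 = 5: 5/1
a_1 = 1: 6/1
a_2 = 1: 11/2
a_3 = 3: 39/7
a_4 = 5: 206/37

206/37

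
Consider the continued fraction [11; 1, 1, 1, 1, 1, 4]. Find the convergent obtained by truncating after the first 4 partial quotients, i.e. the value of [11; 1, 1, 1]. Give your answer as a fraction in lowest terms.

35/3

Start with 1.
1 + 1/(1/1) = 1 + 1/1 = 2/1
1 + 1/(2/1) = 1 + 1/2 = 3/2
11 + 1/(3/2) = 11 + 2/3 = 35/3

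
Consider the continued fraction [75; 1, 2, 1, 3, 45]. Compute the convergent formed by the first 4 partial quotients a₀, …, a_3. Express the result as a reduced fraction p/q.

Work from the innermost term outward:
Start with 1.
2 + 1/(1/1) = 2 + 1/1 = 3/1
1 + 1/(3/1) = 1 + 1/3 = 4/3
75 + 1/(4/3) = 75 + 3/4 = 303/4

303/4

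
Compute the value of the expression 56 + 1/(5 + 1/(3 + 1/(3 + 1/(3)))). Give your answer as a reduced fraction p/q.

Start with 3.
3 + 1/(3/1) = 3 + 1/3 = 10/3
3 + 1/(10/3) = 3 + 3/10 = 33/10
5 + 1/(33/10) = 5 + 10/33 = 175/33
56 + 1/(175/33) = 56 + 33/175 = 9833/175

9833/175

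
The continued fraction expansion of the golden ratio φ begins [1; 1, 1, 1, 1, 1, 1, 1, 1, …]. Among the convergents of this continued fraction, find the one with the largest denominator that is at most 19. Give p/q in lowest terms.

21/13

List convergents until the denominator exceeds the bound:
a_0 = 1: 1/1  (≤ bound)
a_1 = 1: 2/1  (≤ bound)
a_2 = 1: 3/2  (≤ bound)
a_3 = 1: 5/3  (≤ bound)
a_4 = 1: 8/5  (≤ bound)
a_5 = 1: 13/8  (≤ bound)
a_6 = 1: 21/13  (≤ bound)
a_7 = 1: 34/21  (> 19, stop)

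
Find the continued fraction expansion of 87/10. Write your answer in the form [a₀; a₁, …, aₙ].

[8; 1, 2, 3]

Apply division with remainder until the remainder is 0:
87 ÷ 10 → quotient 8, remainder 7
10 ÷ 7 → quotient 1, remainder 3
7 ÷ 3 → quotient 2, remainder 1
3 ÷ 1 → quotient 3, remainder 0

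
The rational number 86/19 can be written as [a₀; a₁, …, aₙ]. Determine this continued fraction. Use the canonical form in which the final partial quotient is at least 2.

86 ÷ 19 → quotient 4, remainder 10
19 ÷ 10 → quotient 1, remainder 9
10 ÷ 9 → quotient 1, remainder 1
9 ÷ 1 → quotient 9, remainder 0

[4; 1, 1, 9]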